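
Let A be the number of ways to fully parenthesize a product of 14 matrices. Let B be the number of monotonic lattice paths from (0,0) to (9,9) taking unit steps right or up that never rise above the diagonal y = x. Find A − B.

738038

Bracketing 14 factors into binary products is counted by C_{14−1} = C_13. So A = C_13 = 742900.
Sub-diagonal monotone paths from (0,0) to (9,9) biject with Dyck paths of semilength 9, giving C_9. So B = C_9 = 4862.
A − B = 742900 − 4862 = 738038.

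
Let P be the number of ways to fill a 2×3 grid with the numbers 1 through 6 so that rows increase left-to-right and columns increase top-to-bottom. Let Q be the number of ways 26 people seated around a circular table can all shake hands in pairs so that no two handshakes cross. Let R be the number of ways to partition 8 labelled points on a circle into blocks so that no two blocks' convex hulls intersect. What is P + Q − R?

741475

Standard Young tableaux of shape 2×n are counted by C_n; here n = 3. So P = C_3 = 5.
With 26 = 2·13 people, non-crossing handshake pairings are non-crossing perfect matchings on a circle, counted by C_13. So Q = C_13 = 742900.
Non-crossing partitions of an n-element set are counted by C_n; here n = 8. So R = C_8 = 1430.
P + Q − R = 5 + 742900 − 1430 = 741475.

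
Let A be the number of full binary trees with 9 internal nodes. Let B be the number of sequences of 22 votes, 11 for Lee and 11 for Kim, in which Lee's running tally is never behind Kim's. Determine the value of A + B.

63648

Full binary trees with n internal nodes are counted by C_n; here n = 9. So A = C_9 = 4862.
Reading a vote for the leader as '(' and for the other as ')' turns such a sequence into a balanced string of 11 pairs, so the count is C_11. So B = C_11 = 58786.
A + B = 4862 + 58786 = 63648.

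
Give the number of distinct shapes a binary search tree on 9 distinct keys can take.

Binary trees (left/right distinguished) on n nodes are counted by C_n; here n = 9.
C_9 = 4862.

4862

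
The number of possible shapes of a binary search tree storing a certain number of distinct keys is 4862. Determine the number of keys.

Binary search tree shapes on n keys are counted by C_n; 4862 = C_9.

9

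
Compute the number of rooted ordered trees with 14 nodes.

A rooted plane tree on 14 nodes has 13 edges, and such trees are counted by C_13.
C_13 = C(26,13)/14 = 10400600/14 = 742900.

742900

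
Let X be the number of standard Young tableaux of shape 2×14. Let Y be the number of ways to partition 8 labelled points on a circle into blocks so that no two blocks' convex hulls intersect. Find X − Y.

Standard Young tableaux of shape 2×n are counted by C_n; here n = 14. So X = C_14 = 2674440.
Non-crossing partitions of an n-element set are counted by C_n; here n = 8. So Y = C_8 = 1430.
X − Y = 2674440 − 1430 = 2673010.

2673010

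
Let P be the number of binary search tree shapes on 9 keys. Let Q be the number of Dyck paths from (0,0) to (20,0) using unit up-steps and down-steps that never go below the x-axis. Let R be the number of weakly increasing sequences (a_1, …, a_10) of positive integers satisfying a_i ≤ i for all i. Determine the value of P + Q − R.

4862

Rooted binary trees with 9 nodes (each child slot possibly empty) number C_9. So P = C_9 = 4862.
A Dyck path with 10 up-steps and 10 down-steps has semilength 10, so there are C_10 of them. So Q = C_10 = 16796.
Such sub-staircase sequences of length n are counted by C_n; here n = 10. So R = C_10 = 16796.
P + Q − R = 4862 + 16796 − 16796 = 4862.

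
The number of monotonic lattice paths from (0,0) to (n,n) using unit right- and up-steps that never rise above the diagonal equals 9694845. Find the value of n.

Such diagonal-avoiding paths in an n×n grid are counted by C_n. Since C_15 = 9694845, the index is 15.

15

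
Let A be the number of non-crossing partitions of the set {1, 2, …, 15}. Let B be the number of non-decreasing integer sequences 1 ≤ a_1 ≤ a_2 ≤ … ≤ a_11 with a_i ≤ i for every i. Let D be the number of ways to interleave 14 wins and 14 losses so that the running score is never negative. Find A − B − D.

6961619

The non-crossing partitions of [15] form a lattice of size C_15. So A = C_15 = 9694845.
Such sub-staircase sequences of length n are counted by C_n; here n = 11. So B = C_11 = 58786.
Ballot sequences with n votes each where one side never trails are Dyck words, counted by C_n; here n = 14. So D = C_14 = 2674440.
A − B − D = 9694845 − 58786 − 2674440 = 6961619.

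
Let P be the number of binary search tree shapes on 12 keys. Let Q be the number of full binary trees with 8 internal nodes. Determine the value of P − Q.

206582

There are C_n binary search tree shapes on n keys; with n = 12 that is C_12. So P = C_12 = 208012.
Full binary trees with n internal nodes are counted by C_n; here n = 8. So Q = C_8 = 1430.
P − Q = 208012 − 1430 = 206582.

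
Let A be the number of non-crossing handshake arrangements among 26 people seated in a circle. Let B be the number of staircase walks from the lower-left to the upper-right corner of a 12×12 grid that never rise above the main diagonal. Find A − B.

534888

Non-crossing handshake pairings of 2n people are counted by C_n; 26 people gives n = 13. So A = C_13 = 742900.
Monotone paths in an n×n grid that stay weakly below the diagonal are counted by C_n; here n = 12. So B = C_12 = 208012.
A − B = 742900 − 208012 = 534888.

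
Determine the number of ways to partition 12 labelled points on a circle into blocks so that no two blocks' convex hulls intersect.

Non-crossing partitions of an n-element set are counted by C_n; here n = 12.
C_12 = C(24,12)/13 = 2704156/13 = 208012.

208012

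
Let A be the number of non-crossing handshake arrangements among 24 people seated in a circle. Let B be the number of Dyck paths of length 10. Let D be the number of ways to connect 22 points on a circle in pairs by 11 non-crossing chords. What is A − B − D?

149184

Non-crossing handshake pairings of 2n people are counted by C_n; 24 people gives n = 12. So A = C_12 = 208012.
Dyck paths of semilength n (length 2n) are counted by C_n; here n = 5. So B = C_5 = 42.
Pairing 22 circle points by 11 non-crossing chords gives C_11 matchings. So D = C_11 = 58786.
A − B − D = 208012 − 42 − 58786 = 149184.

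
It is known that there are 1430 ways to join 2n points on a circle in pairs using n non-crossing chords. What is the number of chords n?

8

Non-crossing pairings of 2n points on a circle are counted by C_n. The Catalan number equal to 1430 is C_8.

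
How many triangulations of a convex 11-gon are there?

4862

The number of triangulations of an 11-gon is the Catalan number C_9 (index = sides − 2).
C_9 = C(18,9)/10 = 48620/10 = 4862.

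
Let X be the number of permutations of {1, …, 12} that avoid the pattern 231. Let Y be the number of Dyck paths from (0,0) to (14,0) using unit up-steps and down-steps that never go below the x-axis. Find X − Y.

207583

Permutations of [n] avoiding any single length-3 pattern are counted by C_n; here n = 12. So X = C_12 = 208012.
A Dyck path with 7 up-steps and 7 down-steps has semilength 7, so there are C_7 of them. So Y = C_7 = 429.
X − Y = 208012 − 429 = 207583.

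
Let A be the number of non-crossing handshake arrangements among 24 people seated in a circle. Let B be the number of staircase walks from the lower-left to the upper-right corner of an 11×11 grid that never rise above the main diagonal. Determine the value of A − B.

149226

Non-crossing handshake pairings of 2n people are counted by C_n; 24 people gives n = 12. So A = C_12 = 208012.
Monotone paths in an n×n grid that stay weakly below the diagonal are counted by C_n; here n = 11. So B = C_11 = 58786.
A − B = 208012 − 58786 = 149226.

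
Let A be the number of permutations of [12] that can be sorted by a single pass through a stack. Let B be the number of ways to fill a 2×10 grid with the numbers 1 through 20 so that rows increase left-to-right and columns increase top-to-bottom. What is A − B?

By Knuth's characterisation, the stack-sortable permutations of length 12 are the 231-avoiders, numbering C_12. So A = C_12 = 208012.
By the hook-length formula (or a Dyck-path bijection), SYT of shape 2×10 number C_10. So B = C_10 = 16796.
A − B = 208012 − 16796 = 191216.

191216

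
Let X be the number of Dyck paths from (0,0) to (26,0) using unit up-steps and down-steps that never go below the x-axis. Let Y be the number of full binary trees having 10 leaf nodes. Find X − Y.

A Dyck path with 13 up-steps and 13 down-steps has semilength 13, so there are C_13 of them. So X = C_13 = 742900.
Full binary trees with 10 leaves have 10−1 = 9 internal nodes, so there are C_9 of them. So Y = C_9 = 4862.
X − Y = 742900 − 4862 = 738038.

738038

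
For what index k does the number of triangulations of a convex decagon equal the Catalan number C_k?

8

The number of triangulations of a 10-gon is the Catalan number C_8 (index = sides − 2).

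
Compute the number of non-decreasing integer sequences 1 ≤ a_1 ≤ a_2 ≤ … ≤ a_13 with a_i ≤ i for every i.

742900

Weakly increasing sequences with a_i ≤ i biject with Dyck paths of semilength 13, so there are C_13.
C_13 = C(26,13)/14 = 10400600/14 = 742900.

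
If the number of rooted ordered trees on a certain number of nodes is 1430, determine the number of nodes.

Rooted ordered trees on m nodes are counted by C_{m−1}. Since C_8 = 1430, the index is 8.
So the index is 8, and the number of nodes is 8 + 1 = 9.

9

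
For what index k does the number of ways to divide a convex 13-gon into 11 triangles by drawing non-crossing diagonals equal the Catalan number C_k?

Triangulations of a convex m-gon are counted by C_{m−2}; with m = 13 this is C_11.

11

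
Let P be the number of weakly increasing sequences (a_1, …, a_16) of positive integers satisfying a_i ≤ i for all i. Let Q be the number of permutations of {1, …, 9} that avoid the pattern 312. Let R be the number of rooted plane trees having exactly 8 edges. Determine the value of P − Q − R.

35351378

Weakly increasing sequences with a_i ≤ i biject with Dyck paths of semilength 16, so there are C_16. So P = C_16 = 35357670.
For any fixed pattern of length 3, the pattern-avoiding permutations of [9] number C_9. So Q = C_9 = 4862.
Rooted ordered trees with n edges are counted by C_n; here n = 8. So R = C_8 = 1430.
P − Q − R = 35357670 − 4862 − 1430 = 35351378.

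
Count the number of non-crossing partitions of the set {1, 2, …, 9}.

4862

Non-crossing partitions of an n-element set are counted by C_n; here n = 9.
C_9 = C_8 · 2(2·8+1)/(8+2) = 1430 · 34/10 = 4862.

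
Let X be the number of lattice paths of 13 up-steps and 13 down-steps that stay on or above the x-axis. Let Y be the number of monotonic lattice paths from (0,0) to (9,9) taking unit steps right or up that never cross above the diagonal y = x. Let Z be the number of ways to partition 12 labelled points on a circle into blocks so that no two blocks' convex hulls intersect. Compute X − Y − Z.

530026

A Dyck path with 13 up-steps and 13 down-steps has semilength 13, so there are C_13 of them. So X = C_13 = 742900.
Monotone paths in an n×n grid that stay weakly below the diagonal are counted by C_n; here n = 9. So Y = C_9 = 4862.
The non-crossing partitions of [12] form a lattice of size C_12. So Z = C_12 = 208012.
X − Y − Z = 742900 − 4862 − 208012 = 530026.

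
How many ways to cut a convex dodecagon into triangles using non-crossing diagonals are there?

16796

Triangulations of a convex m-gon are counted by C_{m−2}; with m = 12 this is C_10.
C_10 = C_9 · 2(2·9+1)/(9+2) = 4862 · 38/11 = 16796.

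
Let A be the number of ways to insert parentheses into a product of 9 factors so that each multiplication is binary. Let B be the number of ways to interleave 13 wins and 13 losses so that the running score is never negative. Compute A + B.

744330

Parenthesizations of m factors correspond to full binary trees with m leaves, counted by C_{m−1}; m = 9 gives C_8. So A = C_8 = 1430.
Ballot sequences with n votes each where one side never trails are Dyck words, counted by C_n; here n = 13. So B = C_13 = 742900.
A + B = 1430 + 742900 = 744330.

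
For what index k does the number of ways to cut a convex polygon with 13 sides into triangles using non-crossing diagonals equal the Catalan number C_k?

The number of triangulations of a 13-gon is the Catalan number C_11 (index = sides − 2).

11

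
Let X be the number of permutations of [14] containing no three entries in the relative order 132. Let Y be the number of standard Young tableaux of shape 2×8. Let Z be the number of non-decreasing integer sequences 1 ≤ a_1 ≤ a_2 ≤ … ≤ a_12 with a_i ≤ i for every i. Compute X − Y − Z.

Permutations of [n] avoiding any single length-3 pattern are counted by C_n; here n = 14. So X = C_14 = 2674440.
By the hook-length formula (or a Dyck-path bijection), SYT of shape 2×8 number C_8. So Y = C_8 = 1430.
Weakly increasing sequences with a_i ≤ i biject with Dyck paths of semilength 12, so there are C_12. So Z = C_12 = 208012.
X − Y − Z = 2674440 − 1430 − 208012 = 2464998.

2464998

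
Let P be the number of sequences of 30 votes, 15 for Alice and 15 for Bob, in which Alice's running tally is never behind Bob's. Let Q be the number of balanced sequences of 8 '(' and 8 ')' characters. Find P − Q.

Reading a vote for the leader as '(' and for the other as ')' turns such a sequence into a balanced string of 15 pairs, so the count is C_15. So P = C_15 = 9694845.
Balanced strings of n pairs of brackets are counted by C_n; here n = 8. So Q = C_8 = 1430.
P − Q = 9694845 − 1430 = 9693415.

9693415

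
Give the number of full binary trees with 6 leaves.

Full binary trees with 6 leaves have 6−1 = 5 internal nodes, so there are C_5 of them.
C_5 = 42.

42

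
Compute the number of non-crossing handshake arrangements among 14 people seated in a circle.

429

Non-crossing handshake pairings of 2n people are counted by C_n; 14 people gives n = 7.
C_7 = 429.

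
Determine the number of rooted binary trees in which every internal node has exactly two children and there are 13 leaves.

208012

A full binary tree with L leaves has L−1 internal nodes and is counted by C_{L−1}; L = 13 gives C_12.
C_12 = 208012.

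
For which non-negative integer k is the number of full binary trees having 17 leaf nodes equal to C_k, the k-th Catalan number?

16

Full binary trees with 17 leaves have 17−1 = 16 internal nodes, so there are C_16 of them.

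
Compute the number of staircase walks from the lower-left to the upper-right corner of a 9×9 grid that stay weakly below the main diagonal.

Sub-diagonal monotone paths from (0,0) to (9,9) biject with Dyck paths of semilength 9, giving C_9.
C_9 = 4862.

4862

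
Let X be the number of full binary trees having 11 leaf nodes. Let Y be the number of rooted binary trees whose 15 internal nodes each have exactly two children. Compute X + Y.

Full binary trees with 11 leaves have 11−1 = 10 internal nodes, so there are C_10 of them. So X = C_10 = 16796.
Full binary trees with n internal nodes are counted by C_n; here n = 15. So Y = C_15 = 9694845.
X + Y = 16796 + 9694845 = 9711641.

9711641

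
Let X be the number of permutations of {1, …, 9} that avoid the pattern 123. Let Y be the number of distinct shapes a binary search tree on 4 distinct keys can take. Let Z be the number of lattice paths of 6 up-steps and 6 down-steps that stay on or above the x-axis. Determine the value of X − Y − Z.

4716

Permutations of [n] avoiding any single length-3 pattern are counted by C_n; here n = 9. So X = C_9 = 4862.
There are C_n binary search tree shapes on n keys; with n = 4 that is C_4. So Y = C_4 = 14.
A Dyck path with 6 up-steps and 6 down-steps has semilength 6, so there are C_6 of them. So Z = C_6 = 132.
X − Y − Z = 4862 − 14 − 132 = 4716.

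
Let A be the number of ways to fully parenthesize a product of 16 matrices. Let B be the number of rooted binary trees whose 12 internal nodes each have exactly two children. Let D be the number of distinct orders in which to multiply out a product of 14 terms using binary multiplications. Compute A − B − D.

8743933

Parenthesizations of m factors correspond to full binary trees with m leaves, counted by C_{m−1}; m = 16 gives C_15. So A = C_15 = 9694845.
The number of full binary trees on 12 internal nodes is the Catalan number C_12. So B = C_12 = 208012.
Parenthesizations of m factors correspond to full binary trees with m leaves, counted by C_{m−1}; m = 14 gives C_13. So D = C_13 = 742900.
A − B − D = 9694845 − 208012 − 742900 = 8743933.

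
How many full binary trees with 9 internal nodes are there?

4862

Full binary trees with n internal nodes are counted by C_n; here n = 9.
C_9 = C(18,9)/10 = 48620/10 = 4862.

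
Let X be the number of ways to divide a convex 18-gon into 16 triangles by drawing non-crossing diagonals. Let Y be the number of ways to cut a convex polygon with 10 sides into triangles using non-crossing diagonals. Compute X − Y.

The number of triangulations of an 18-gon is the Catalan number C_16 (index = sides − 2). So X = C_16 = 35357670.
A convex 10-gon is triangulated into 8 triangles, and the number of such triangulations is the Catalan number C_{10−2} = C_8. So Y = C_8 = 1430.
X − Y = 35357670 − 1430 = 35356240.

35356240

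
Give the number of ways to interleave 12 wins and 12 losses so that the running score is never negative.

208012

Ballot sequences with n votes each where one side never trails are Dyck words, counted by C_n; here n = 12.
C_12 = C_11 · 2(2·11+1)/(11+2) = 58786 · 46/13 = 208012.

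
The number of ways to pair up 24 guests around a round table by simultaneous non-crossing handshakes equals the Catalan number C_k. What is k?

12

Non-crossing handshake pairings of 2n people are counted by C_n; 24 people gives n = 12.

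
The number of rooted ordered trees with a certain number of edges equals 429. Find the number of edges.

7

Rooted ordered trees with n edges are counted by C_n. The Catalan number equal to 429 is C_7.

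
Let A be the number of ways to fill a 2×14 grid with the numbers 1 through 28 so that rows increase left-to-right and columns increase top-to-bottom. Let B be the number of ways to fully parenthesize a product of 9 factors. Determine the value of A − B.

Standard Young tableaux of shape 2×n are counted by C_n; here n = 14. So A = C_14 = 2674440.
Ways to associate a product of 9 factors correspond to binary trees on 9 leaves, so the count is C_8. So B = C_8 = 1430.
A − B = 2674440 − 1430 = 2673010.

2673010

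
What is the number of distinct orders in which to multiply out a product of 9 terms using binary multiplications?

1430

Ways to associate a product of 9 factors correspond to binary trees on 9 leaves, so the count is C_8.
C_8 = C(16,8)/9 = 12870/9 = 1430.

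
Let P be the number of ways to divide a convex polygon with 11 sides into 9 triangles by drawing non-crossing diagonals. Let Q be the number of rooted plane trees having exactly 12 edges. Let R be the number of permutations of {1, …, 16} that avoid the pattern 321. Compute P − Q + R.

Triangulations of a convex m-gon are counted by C_{m−2}; with m = 11 this is C_9. So P = C_9 = 4862.
Rooted ordered trees with n edges are counted by C_n; here n = 12. So Q = C_12 = 208012.
For any fixed pattern of length 3, the pattern-avoiding permutations of [16] number C_16. So R = C_16 = 35357670.
P − Q + R = 4862 − 208012 + 35357670 = 35154520.

35154520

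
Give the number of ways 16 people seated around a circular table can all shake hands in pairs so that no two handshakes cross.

1430

With 16 = 2·8 people, non-crossing handshake pairings are non-crossing perfect matchings on a circle, counted by C_8.
C_8 = C(16,8)/9 = 12870/9 = 1430.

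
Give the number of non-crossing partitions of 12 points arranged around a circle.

208012

The non-crossing partitions of [12] form a lattice of size C_12.
C_12 = 208012.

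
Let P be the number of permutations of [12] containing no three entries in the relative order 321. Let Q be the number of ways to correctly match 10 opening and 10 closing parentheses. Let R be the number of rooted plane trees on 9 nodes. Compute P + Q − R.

For any fixed pattern of length 3, the pattern-avoiding permutations of [12] number C_12. So P = C_12 = 208012.
Balanced strings of n pairs of brackets are counted by C_n; here n = 10. So Q = C_10 = 16796.
A rooted plane tree on 9 nodes has 8 edges, and such trees are counted by C_8. So R = C_8 = 1430.
P + Q − R = 208012 + 16796 − 1430 = 223378.

223378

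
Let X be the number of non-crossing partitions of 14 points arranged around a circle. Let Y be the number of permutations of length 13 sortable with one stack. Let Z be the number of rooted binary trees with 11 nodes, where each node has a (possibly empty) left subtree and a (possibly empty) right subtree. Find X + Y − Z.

3358554

The non-crossing partitions of [14] form a lattice of size C_14. So X = C_14 = 2674440.
By Knuth's characterisation, the stack-sortable permutations of length 13 are the 231-avoiders, numbering C_13. So Y = C_13 = 742900.
Binary trees (left/right distinguished) on n nodes are counted by C_n; here n = 11. So Z = C_11 = 58786.
X + Y − Z = 2674440 + 742900 − 58786 = 3358554.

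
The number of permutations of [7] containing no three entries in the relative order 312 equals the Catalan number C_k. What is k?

For any fixed pattern of length 3, the pattern-avoiding permutations of [7] number C_7.

7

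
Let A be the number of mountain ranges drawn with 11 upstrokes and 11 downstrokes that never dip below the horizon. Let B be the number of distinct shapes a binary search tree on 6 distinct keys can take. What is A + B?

58918

Dyck paths of semilength n (length 2n) are counted by C_n; here n = 11. So A = C_11 = 58786.
Binary trees (left/right distinguished) on n nodes are counted by C_n; here n = 6. So B = C_6 = 132.
A + B = 58786 + 132 = 58918.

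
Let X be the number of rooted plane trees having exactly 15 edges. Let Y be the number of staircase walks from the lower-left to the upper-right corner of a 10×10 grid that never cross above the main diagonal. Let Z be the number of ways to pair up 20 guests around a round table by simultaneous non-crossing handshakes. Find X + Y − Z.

Rooted ordered trees with n edges are counted by C_n; here n = 15. So X = C_15 = 9694845.
Monotone paths in an n×n grid that stay weakly below the diagonal are counted by C_n; here n = 10. So Y = C_10 = 16796.
Non-crossing handshake pairings of 2n people are counted by C_n; 20 people gives n = 10. So Z = C_10 = 16796.
X + Y − Z = 9694845 + 16796 − 16796 = 9694845.

9694845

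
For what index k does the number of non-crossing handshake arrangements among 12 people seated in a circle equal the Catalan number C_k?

6

With 12 = 2·6 people, non-crossing handshake pairings are non-crossing perfect matchings on a circle, counted by C_6.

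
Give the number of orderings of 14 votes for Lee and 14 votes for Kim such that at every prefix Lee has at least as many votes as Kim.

Reading a vote for the leader as '(' and for the other as ')' turns such a sequence into a balanced string of 14 pairs, so the count is C_14.
C_14 = 2674440.

2674440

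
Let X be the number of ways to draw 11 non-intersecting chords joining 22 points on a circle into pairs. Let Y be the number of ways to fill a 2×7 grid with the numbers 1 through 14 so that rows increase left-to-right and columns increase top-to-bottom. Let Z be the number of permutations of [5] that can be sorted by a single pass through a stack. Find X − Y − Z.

Pairing 22 circle points by 11 non-crossing chords gives C_11 matchings. So X = C_11 = 58786.
By the hook-length formula (or a Dyck-path bijection), SYT of shape 2×7 number C_7. So Y = C_7 = 429.
By Knuth's characterisation, the stack-sortable permutations of length 5 are the 231-avoiders, numbering C_5. So Z = C_5 = 42.
X − Y − Z = 58786 − 429 − 42 = 58315.

58315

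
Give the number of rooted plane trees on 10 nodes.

Rooted ordered (plane) trees on m nodes have m−1 edges and are counted by C_{m−1}; m = 10 gives C_9.
C_9 = C(18,9)/10 = 48620/10 = 4862.

4862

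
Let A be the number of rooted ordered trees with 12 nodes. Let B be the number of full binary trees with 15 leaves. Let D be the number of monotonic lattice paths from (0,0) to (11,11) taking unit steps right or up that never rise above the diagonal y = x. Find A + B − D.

A rooted plane tree on 12 nodes has 11 edges, and such trees are counted by C_11. So A = C_11 = 58786.
Full binary trees with 15 leaves have 15−1 = 14 internal nodes, so there are C_14 of them. So B = C_14 = 2674440.
Sub-diagonal monotone paths from (0,0) to (11,11) biject with Dyck paths of semilength 11, giving C_11. So D = C_11 = 58786.
A + B − D = 58786 + 2674440 − 58786 = 2674440.

2674440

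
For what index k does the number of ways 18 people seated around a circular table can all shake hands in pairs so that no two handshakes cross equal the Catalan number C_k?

9

Non-crossing handshake pairings of 2n people are counted by C_n; 18 people gives n = 9.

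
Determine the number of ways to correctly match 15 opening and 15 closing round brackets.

9694845

With 15 pairs the number of balanced bracket strings is the Catalan number C_15.
C_15 = C(30,15)/16 = 155117520/16 = 9694845.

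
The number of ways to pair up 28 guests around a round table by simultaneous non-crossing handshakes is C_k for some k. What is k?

Non-crossing handshake pairings of 2n people are counted by C_n; 28 people gives n = 14.

14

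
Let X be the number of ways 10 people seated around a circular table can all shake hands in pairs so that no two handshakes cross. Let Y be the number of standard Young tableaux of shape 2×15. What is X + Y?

9694887

With 10 = 2·5 people, non-crossing handshake pairings are non-crossing perfect matchings on a circle, counted by C_5. So X = C_5 = 42.
By the hook-length formula (or a Dyck-path bijection), SYT of shape 2×15 number C_15. So Y = C_15 = 9694845.
X + Y = 42 + 9694845 = 9694887.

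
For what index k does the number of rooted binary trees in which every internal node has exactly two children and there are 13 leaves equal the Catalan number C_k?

A full binary tree with L leaves has L−1 internal nodes and is counted by C_{L−1}; L = 13 gives C_12.

12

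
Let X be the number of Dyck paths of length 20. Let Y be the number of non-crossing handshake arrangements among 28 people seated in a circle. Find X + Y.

2691236

Dyck paths of semilength n (length 2n) are counted by C_n; here n = 10. So X = C_10 = 16796.
With 28 = 2·14 people, non-crossing handshake pairings are non-crossing perfect matchings on a circle, counted by C_14. So Y = C_14 = 2674440.
X + Y = 16796 + 2674440 = 2691236.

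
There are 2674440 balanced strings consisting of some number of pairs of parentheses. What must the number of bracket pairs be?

Balanced strings of n bracket-pairs are counted by C_n. The Catalan number equal to 2674440 is C_14.

14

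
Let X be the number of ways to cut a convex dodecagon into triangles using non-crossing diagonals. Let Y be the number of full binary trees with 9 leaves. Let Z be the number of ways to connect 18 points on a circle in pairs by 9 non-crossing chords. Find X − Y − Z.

The number of triangulations of a 12-gon is the Catalan number C_10 (index = sides − 2). So X = C_10 = 16796.
A full binary tree with L leaves has L−1 internal nodes and is counted by C_{L−1}; L = 9 gives C_8. So Y = C_8 = 1430.
Non-crossing perfect matchings of 2n points on a circle are counted by C_n; with 18 points, n = 9. So Z = C_9 = 4862.
X − Y − Z = 16796 − 1430 − 4862 = 10504.

10504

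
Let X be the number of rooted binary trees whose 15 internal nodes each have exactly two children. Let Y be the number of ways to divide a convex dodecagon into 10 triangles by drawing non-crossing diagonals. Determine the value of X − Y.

9678049

The number of full binary trees on 15 internal nodes is the Catalan number C_15. So X = C_15 = 9694845.
The number of triangulations of a 12-gon is the Catalan number C_10 (index = sides − 2). So Y = C_10 = 16796.
X − Y = 9694845 − 16796 = 9678049.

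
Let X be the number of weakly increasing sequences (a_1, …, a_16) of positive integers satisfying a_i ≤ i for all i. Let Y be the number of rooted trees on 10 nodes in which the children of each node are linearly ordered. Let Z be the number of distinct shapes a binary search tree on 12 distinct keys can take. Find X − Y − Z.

35144796

Weakly increasing sequences with a_i ≤ i biject with Dyck paths of semilength 16, so there are C_16. So X = C_16 = 35357670.
A rooted plane tree on 10 nodes has 9 edges, and such trees are counted by C_9. So Y = C_9 = 4862.
There are C_n binary search tree shapes on n keys; with n = 12 that is C_12. So Z = C_12 = 208012.
X − Y − Z = 35357670 − 4862 − 208012 = 35144796.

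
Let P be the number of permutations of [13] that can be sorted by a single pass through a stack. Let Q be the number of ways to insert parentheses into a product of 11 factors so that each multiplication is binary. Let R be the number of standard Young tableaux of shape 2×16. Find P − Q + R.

36083774

By Knuth's characterisation, the stack-sortable permutations of length 13 are the 231-avoiders, numbering C_13. So P = C_13 = 742900.
Parenthesizations of m factors correspond to full binary trees with m leaves, counted by C_{m−1}; m = 11 gives C_10. So Q = C_10 = 16796.
By the hook-length formula (or a Dyck-path bijection), SYT of shape 2×16 number C_16. So R = C_16 = 35357670.
P − Q + R = 742900 − 16796 + 35357670 = 36083774.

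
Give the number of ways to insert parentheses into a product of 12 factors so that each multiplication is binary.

Parenthesizations of m factors correspond to full binary trees with m leaves, counted by C_{m−1}; m = 12 gives C_11.
C_11 = C(22,11)/12 = 705432/12 = 58786.

58786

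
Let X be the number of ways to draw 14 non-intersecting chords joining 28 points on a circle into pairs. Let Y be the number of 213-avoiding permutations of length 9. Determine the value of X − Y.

Non-crossing perfect matchings of 2n points on a circle are counted by C_n; with 28 points, n = 14. So X = C_14 = 2674440.
For any fixed pattern of length 3, the pattern-avoiding permutations of [9] number C_9. So Y = C_9 = 4862.
X − Y = 2674440 − 4862 = 2669578.

2669578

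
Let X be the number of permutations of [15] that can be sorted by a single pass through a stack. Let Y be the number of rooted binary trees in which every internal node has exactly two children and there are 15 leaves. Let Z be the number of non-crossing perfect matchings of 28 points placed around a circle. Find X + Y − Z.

By Knuth's characterisation, the stack-sortable permutations of length 15 are the 231-avoiders, numbering C_15. So X = C_15 = 9694845.
A full binary tree with L leaves has L−1 internal nodes and is counted by C_{L−1}; L = 15 gives C_14. So Y = C_14 = 2674440.
Non-crossing perfect matchings of 2n points on a circle are counted by C_n; with 28 points, n = 14. So Z = C_14 = 2674440.
X + Y − Z = 9694845 + 2674440 − 2674440 = 9694845.

9694845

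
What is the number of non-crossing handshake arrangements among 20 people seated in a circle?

Non-crossing handshake pairings of 2n people are counted by C_n; 20 people gives n = 10.
C_10 = 16796.

16796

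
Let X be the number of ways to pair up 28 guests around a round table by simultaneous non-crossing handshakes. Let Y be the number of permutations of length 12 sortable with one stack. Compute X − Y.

Non-crossing handshake pairings of 2n people are counted by C_n; 28 people gives n = 14. So X = C_14 = 2674440.
Stack-sortable permutations are exactly the 231-avoiding ones, counted by C_n; here n = 12. So Y = C_12 = 208012.
X − Y = 2674440 − 208012 = 2466428.

2466428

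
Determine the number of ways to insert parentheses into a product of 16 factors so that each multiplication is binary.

9694845

Parenthesizations of m factors correspond to full binary trees with m leaves, counted by C_{m−1}; m = 16 gives C_15.
C_15 = C(30,15)/16 = 155117520/16 = 9694845.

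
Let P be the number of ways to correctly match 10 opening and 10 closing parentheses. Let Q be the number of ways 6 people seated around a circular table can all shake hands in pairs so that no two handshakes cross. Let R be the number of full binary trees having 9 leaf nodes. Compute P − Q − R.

15361

Balanced strings of n pairs of brackets are counted by C_n; here n = 10. So P = C_10 = 16796.
Non-crossing handshake pairings of 2n people are counted by C_n; 6 people gives n = 3. So Q = C_3 = 5.
Full binary trees with 9 leaves have 9−1 = 8 internal nodes, so there are C_8 of them. So R = C_8 = 1430.
P − Q − R = 16796 − 5 − 1430 = 15361.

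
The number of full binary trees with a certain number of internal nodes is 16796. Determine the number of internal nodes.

Full binary trees with n internal nodes are counted by C_n; 16796 = C_10.

10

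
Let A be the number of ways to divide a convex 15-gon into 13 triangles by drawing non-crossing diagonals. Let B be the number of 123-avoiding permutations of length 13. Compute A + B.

1485800

Triangulations of a convex m-gon are counted by C_{m−2}; with m = 15 this is C_13. So A = C_13 = 742900.
For any fixed pattern of length 3, the pattern-avoiding permutations of [13] number C_13. So B = C_13 = 742900.
A + B = 742900 + 742900 = 1485800.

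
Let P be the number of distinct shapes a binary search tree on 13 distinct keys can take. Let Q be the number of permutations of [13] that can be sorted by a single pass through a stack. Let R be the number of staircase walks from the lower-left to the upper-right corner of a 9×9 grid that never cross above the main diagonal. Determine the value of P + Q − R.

Binary trees (left/right distinguished) on n nodes are counted by C_n; here n = 13. So P = C_13 = 742900.
Stack-sortable permutations are exactly the 231-avoiding ones, counted by C_n; here n = 13. So Q = C_13 = 742900.
Sub-diagonal monotone paths from (0,0) to (9,9) biject with Dyck paths of semilength 9, giving C_9. So R = C_9 = 4862.
P + Q − R = 742900 + 742900 − 4862 = 1480938.

1480938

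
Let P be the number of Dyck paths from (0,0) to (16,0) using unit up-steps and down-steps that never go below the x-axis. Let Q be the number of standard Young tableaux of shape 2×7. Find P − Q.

Paths of 8 up- and 8 down-steps that never dip below the axis are Dyck paths; their count is C_8. So P = C_8 = 1430.
By the hook-length formula (or a Dyck-path bijection), SYT of shape 2×7 number C_7. So Q = C_7 = 429.
P − Q = 1430 − 429 = 1001.

1001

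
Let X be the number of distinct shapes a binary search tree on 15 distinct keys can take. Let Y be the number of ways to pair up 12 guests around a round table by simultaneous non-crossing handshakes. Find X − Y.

Binary trees (left/right distinguished) on n nodes are counted by C_n; here n = 15. So X = C_15 = 9694845.
With 12 = 2·6 people, non-crossing handshake pairings are non-crossing perfect matchings on a circle, counted by C_6. So Y = C_6 = 132.
X − Y = 9694845 − 132 = 9694713.

9694713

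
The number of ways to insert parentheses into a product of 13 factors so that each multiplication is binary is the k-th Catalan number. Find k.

12

Parenthesizations of m factors correspond to full binary trees with m leaves, counted by C_{m−1}; m = 13 gives C_12.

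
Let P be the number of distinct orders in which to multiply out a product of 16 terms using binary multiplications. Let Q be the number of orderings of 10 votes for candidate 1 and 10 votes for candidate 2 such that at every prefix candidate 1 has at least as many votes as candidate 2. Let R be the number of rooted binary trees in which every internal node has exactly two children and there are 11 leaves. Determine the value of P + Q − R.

Ways to associate a product of 16 factors correspond to binary trees on 16 leaves, so the count is C_15. So P = C_15 = 9694845.
Ballot sequences with n votes each where one side never trails are Dyck words, counted by C_n; here n = 10. So Q = C_10 = 16796.
Full binary trees with 11 leaves have 11−1 = 10 internal nodes, so there are C_10 of them. So R = C_10 = 16796.
P + Q − R = 9694845 + 16796 − 16796 = 9694845.

9694845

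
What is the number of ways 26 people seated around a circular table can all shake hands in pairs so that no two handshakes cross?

742900

Non-crossing handshake pairings of 2n people are counted by C_n; 26 people gives n = 13.
C_13 = C(26,13)/14 = 10400600/14 = 742900.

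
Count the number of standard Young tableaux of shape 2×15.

By the hook-length formula (or a Dyck-path bijection), SYT of shape 2×15 number C_15.
C_15 = C(30,15)/16 = 155117520/16 = 9694845.

9694845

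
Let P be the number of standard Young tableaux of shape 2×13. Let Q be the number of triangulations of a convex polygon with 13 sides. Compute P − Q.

Standard Young tableaux of shape 2×n are counted by C_n; here n = 13. So P = C_13 = 742900.
A convex 13-gon is triangulated into 11 triangles, and the number of such triangulations is the Catalan number C_{13−2} = C_11. So Q = C_11 = 58786.
P − Q = 742900 − 58786 = 684114.

684114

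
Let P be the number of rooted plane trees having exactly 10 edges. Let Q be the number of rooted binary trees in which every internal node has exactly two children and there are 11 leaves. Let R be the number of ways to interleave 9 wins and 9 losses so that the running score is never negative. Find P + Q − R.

28730

Rooted ordered trees with n edges are counted by C_n; here n = 10. So P = C_10 = 16796.
Full binary trees with 11 leaves have 11−1 = 10 internal nodes, so there are C_10 of them. So Q = C_10 = 16796.
Ballot sequences with n votes each where one side never trails are Dyck words, counted by C_n; here n = 9. So R = C_9 = 4862.
P + Q − R = 16796 + 16796 − 4862 = 28730.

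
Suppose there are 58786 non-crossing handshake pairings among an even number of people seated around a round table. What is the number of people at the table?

22

Non-crossing handshake pairings of 2n people are counted by C_n, and C_11 = 58786.
So n = 11, and there are 2n = 22 people.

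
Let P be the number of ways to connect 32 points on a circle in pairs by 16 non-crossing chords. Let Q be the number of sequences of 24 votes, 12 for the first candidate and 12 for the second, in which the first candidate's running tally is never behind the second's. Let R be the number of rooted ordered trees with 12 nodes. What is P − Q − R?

Pairing 32 circle points by 16 non-crossing chords gives C_16 matchings. So P = C_16 = 35357670.
Ballot sequences with n votes each where one side never trails are Dyck words, counted by C_n; here n = 12. So Q = C_12 = 208012.
A rooted plane tree on 12 nodes has 11 edges, and such trees are counted by C_11. So R = C_11 = 58786.
P − Q − R = 35357670 − 208012 − 58786 = 35090872.

35090872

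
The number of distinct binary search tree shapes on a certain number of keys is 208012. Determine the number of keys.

12

Binary search tree shapes on n keys are counted by C_n. The Catalan number equal to 208012 is C_12.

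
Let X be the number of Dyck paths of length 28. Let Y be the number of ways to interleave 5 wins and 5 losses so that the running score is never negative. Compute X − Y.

Paths of 14 up- and 14 down-steps that never dip below the axis are Dyck paths; their count is C_14. So X = C_14 = 2674440.
Ballot sequences with n votes each where one side never trails are Dyck words, counted by C_n; here n = 5. So Y = C_5 = 42.
X − Y = 2674440 − 42 = 2674398.

2674398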